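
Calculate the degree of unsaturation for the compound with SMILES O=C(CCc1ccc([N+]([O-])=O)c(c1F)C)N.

Molecular formula from the SMILES: C10H11FN2O3.
DoU = (2C + 2 + N − H − X)/2 = (2·10 + 2 + 2 − 11 − 1)/2 = 12/2 = 6.
(Structurally: 1 ring(s) + 5 π bond(s) = 6.)

6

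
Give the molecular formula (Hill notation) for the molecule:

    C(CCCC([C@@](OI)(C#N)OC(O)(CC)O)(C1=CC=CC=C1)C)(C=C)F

Heavy atoms from the SMILES: 19 C, 1 F, 1 I, 1 N, 4 O.
Implicit hydrogens by atom environment:
  5 × C: 2 H each → 10
  5 × C (aromatic): 1 H each → 5
  4 × C: no H
  2 × C: 3 H each → 6
  2 × C: 1 H each → 2
  2 × O: 1 H each → 2
  2 × O: no H
  1 × C (aromatic): no H
  1 × F: no H
  1 × I: no H
  1 × N: no H
  Total hydrogens = 25.
Molecular formula: C19H25FINO4

C19H25FINO4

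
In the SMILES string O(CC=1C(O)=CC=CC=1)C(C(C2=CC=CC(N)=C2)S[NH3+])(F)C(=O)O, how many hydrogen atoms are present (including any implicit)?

Hydrogens are implicit in SMILES; fill each atom to its normal valence:
  8 × C (aromatic): 1 H each → 8
  4 × C (aromatic): no H
  2 × C: no H
  2 × O: 1 H each → 2
  2 × O: no H
  1 × C: 2 H
  1 × C: 1 H
  1 × F: no H
  1 × N (charge +1): 3 H
  1 × N: 2 H
  1 × S: no H
  Total hydrogens = 18.

18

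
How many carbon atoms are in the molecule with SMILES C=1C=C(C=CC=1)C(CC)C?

The symbol for carbon appears 10 times in the SMILES.

10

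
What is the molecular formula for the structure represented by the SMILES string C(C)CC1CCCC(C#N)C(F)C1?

C11H18FN

Heavy atoms from the SMILES: 11 C, 1 F, 1 N.
Implicit hydrogens by atom environment:
  6 × C: 2 H each → 12
  3 × C: 1 H each → 3
  1 × C: 3 H
  1 × C: no H
  1 × F: no H
  1 × N: no H
  Total hydrogens = 18.
Molecular formula: C11H18FN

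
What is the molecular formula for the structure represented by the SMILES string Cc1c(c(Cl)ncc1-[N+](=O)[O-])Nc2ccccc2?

C12H10ClN3O2

Heavy atoms from the SMILES: 12 C, 1 Cl, 3 N, 2 O.
Implicit hydrogens by atom environment:
  6 × C (aromatic): 1 H each → 6
  5 × C (aromatic): no H
  1 × C: 3 H
  1 × Cl: no H
  1 × N: 1 H
  1 × N (aromatic): no H
  1 × N (charge +1): no H
  1 × O: no H
  1 × O (charge -1): no H
  Total hydrogens = 10.
Molecular formula: C12H10ClN3O2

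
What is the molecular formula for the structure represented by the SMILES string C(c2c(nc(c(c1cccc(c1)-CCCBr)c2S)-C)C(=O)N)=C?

Heavy atoms from the SMILES: 1 Br, 18 C, 2 N, 1 O, 1 S.
Implicit hydrogens by atom environment:
  7 × C (aromatic): no H
  4 × C: 2 H each → 8
  4 × C (aromatic): 1 H each → 4
  1 × Br: no H
  1 × C: 3 H
  1 × C: 1 H
  1 × C: no H
  1 × N: 2 H
  1 × N (aromatic): no H
  1 × O: no H
  1 × S: 1 H
  Total hydrogens = 19.
Molecular formula: C18H19BrN2OS

C18H19BrN2OS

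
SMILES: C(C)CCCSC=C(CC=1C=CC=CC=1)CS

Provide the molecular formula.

C15H22S2

Heavy atoms from the SMILES: 15 C, 2 S.
Implicit hydrogens by atom environment:
  6 × C: 2 H each → 12
  5 × C (aromatic): 1 H each → 5
  1 × C: 3 H
  1 × C: 1 H
  1 × C: no H
  1 × C (aromatic): no H
  1 × S: 1 H
  1 × S: no H
  Total hydrogens = 22.
Molecular formula: C15H22S2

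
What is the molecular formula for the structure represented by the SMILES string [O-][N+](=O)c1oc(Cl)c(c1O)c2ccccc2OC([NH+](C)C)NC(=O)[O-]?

C14H14ClN3O7

Heavy atoms from the SMILES: 14 C, 1 Cl, 3 N, 7 O.
Implicit hydrogens by atom environment:
  6 × C (aromatic): no H
  4 × C (aromatic): 1 H each → 4
  3 × O: no H
  2 × C: 3 H each → 6
  2 × O (charge -1): no H
  1 × C: 1 H
  1 × C: no H
  1 × Cl: no H
  1 × N (charge +1): 1 H
  1 × N: 1 H
  1 × N (charge +1): no H
  1 × O: 1 H
  1 × O (aromatic): no H
  Total hydrogens = 14.
Molecular formula: C14H14ClN3O7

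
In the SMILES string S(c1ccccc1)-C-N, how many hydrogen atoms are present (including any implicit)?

Hydrogens are implicit in SMILES; fill each atom to its normal valence:
  5 × C (aromatic): 1 H each → 5
  1 × C: 2 H
  1 × C (aromatic): no H
  1 × N: 2 H
  1 × S: no H
  Total hydrogens = 9.

9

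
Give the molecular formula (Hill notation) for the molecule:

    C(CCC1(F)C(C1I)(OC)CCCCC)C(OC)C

C15H28FIO2

Heavy atoms from the SMILES: 15 C, 1 F, 1 I, 2 O.
Implicit hydrogens by atom environment:
  7 × C: 2 H each → 14
  4 × C: 3 H each → 12
  2 × C: 1 H each → 2
  2 × C: no H
  2 × O: no H
  1 × F: no H
  1 × I: no H
  Total hydrogens = 28.
Molecular formula: C15H28FIO2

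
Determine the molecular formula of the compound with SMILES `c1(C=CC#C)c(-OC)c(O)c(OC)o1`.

Heavy atoms from the SMILES: 10 C, 4 O.
Implicit hydrogens by atom environment:
  4 × C (aromatic): no H
  3 × C: 1 H each → 3
  2 × C: 3 H each → 6
  2 × O: no H
  1 × C: no H
  1 × O: 1 H
  1 × O (aromatic): no H
  Total hydrogens = 10.
Molecular formula: C10H10O4

C10H10O4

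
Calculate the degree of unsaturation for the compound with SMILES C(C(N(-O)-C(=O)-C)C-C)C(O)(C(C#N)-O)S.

Molecular formula from the SMILES: C9H16N2O4S.
DoU = (2C + 2 + N − H − X)/2 = (2·9 + 2 + 2 − 16 − 0)/2 = 6/2 = 3.
(Structurally: 0 ring(s) + 3 π bond(s) = 3.)

3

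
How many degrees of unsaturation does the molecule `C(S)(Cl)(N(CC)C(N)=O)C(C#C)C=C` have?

Molecular formula from the SMILES: C9H13ClN2OS.
DoU = (2C + 2 + N − H − X)/2 = (2·9 + 2 + 2 − 13 − 1)/2 = 8/2 = 4.
(Structurally: 0 ring(s) + 4 π bond(s) = 4.)

4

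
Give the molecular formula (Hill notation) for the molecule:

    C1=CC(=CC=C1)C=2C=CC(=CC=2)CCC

C15H16

Heavy atoms from the SMILES: 15 C.
Implicit hydrogens by atom environment:
  9 × C (aromatic): 1 H each → 9
  3 × C (aromatic): no H
  2 × C: 2 H each → 4
  1 × C: 3 H
  Total hydrogens = 16.
Molecular formula: C15H16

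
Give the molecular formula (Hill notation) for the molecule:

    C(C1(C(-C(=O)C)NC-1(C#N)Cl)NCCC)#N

Heavy atoms from the SMILES: 10 C, 1 Cl, 4 N, 1 O.
Implicit hydrogens by atom environment:
  5 × C: no H
  2 × C: 3 H each → 6
  2 × C: 2 H each → 4
  2 × N: 1 H each → 2
  2 × N: no H
  1 × C: 1 H
  1 × Cl: no H
  1 × O: no H
  Total hydrogens = 13.
Molecular formula: C10H13ClN4O

C10H13ClN4O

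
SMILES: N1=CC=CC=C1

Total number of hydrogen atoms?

5

Hydrogens are implicit in SMILES; fill each atom to its normal valence:
  5 × C (aromatic): 1 H each → 5
  1 × N (aromatic): no H
  Total hydrogens = 5.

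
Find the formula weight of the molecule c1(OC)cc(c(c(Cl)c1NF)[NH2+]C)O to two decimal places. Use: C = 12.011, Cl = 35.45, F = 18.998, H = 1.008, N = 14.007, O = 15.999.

221.64

Molecular formula: C8H11ClFN2O2+.
M = 8×12.011 + 1×35.45 + 1×18.998 + 11×1.008 + 2×14.007 + 2×15.999 = 221.64 g/mol.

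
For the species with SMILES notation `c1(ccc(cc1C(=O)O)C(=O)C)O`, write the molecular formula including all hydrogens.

Heavy atoms from the SMILES: 9 C, 4 O.
Implicit hydrogens by atom environment:
  3 × C (aromatic): 1 H each → 3
  3 × C (aromatic): no H
  2 × C: no H
  2 × O: 1 H each → 2
  2 × O: no H
  1 × C: 3 H
  Total hydrogens = 8.
Molecular formula: C9H8O4

C9H8O4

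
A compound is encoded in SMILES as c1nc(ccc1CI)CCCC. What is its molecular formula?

Heavy atoms from the SMILES: 10 C, 1 I, 1 N.
Implicit hydrogens by atom environment:
  4 × C: 2 H each → 8
  3 × C (aromatic): 1 H each → 3
  2 × C (aromatic): no H
  1 × C: 3 H
  1 × I: no H
  1 × N (aromatic): no H
  Total hydrogens = 14.
Molecular formula: C10H14IN

C10H14IN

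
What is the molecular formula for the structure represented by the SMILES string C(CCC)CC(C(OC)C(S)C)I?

C10H21IOS

Heavy atoms from the SMILES: 10 C, 1 I, 1 O, 1 S.
Implicit hydrogens by atom environment:
  4 × C: 2 H each → 8
  3 × C: 3 H each → 9
  3 × C: 1 H each → 3
  1 × I: no H
  1 × O: no H
  1 × S: 1 H
  Total hydrogens = 21.
Molecular formula: C10H21IOS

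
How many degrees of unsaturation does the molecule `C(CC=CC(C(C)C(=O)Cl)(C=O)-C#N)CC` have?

5

Molecular formula from the SMILES: C12H16ClNO2.
DoU = (2C + 2 + N − H − X)/2 = (2·12 + 2 + 1 − 16 − 1)/2 = 10/2 = 5.
(Structurally: 0 ring(s) + 5 π bond(s) = 5.)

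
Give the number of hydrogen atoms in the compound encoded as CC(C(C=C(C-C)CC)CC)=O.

20

Hydrogens are implicit in SMILES; fill each atom to its normal valence:
  4 × C: 3 H each → 12
  3 × C: 2 H each → 6
  2 × C: 1 H each → 2
  2 × C: no H
  1 × O: no H
  Total hydrogens = 20.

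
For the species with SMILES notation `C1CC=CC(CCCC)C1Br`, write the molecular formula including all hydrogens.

Heavy atoms from the SMILES: 1 Br, 10 C.
Implicit hydrogens by atom environment:
  5 × C: 2 H each → 10
  4 × C: 1 H each → 4
  1 × Br: no H
  1 × C: 3 H
  Total hydrogens = 17.
Molecular formula: C10H17Br

C10H17Br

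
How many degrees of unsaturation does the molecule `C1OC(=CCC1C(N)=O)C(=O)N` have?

4

Molecular formula from the SMILES: C7H10N2O3.
DoU = (2C + 2 + N − H − X)/2 = (2·7 + 2 + 2 − 10 − 0)/2 = 8/2 = 4.
(Structurally: 1 ring(s) + 3 π bond(s) = 4.)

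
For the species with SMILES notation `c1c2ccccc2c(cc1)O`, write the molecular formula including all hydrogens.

C10H8O

Heavy atoms from the SMILES: 10 C, 1 O.
Implicit hydrogens by atom environment:
  7 × C (aromatic): 1 H each → 7
  3 × C (aromatic): no H
  1 × O: 1 H
  Total hydrogens = 8.
Molecular formula: C10H8O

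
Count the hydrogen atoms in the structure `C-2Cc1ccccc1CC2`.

Hydrogens are implicit in SMILES; fill each atom to its normal valence:
  4 × C: 2 H each → 8
  4 × C (aromatic): 1 H each → 4
  2 × C (aromatic): no H
  Total hydrogens = 12.

12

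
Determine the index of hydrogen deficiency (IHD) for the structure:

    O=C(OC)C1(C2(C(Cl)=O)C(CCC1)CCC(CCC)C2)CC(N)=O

Molecular formula from the SMILES: C18H28ClNO4.
DoU = (2C + 2 + N − H − X)/2 = (2·18 + 2 + 1 − 28 − 1)/2 = 10/2 = 5.
(Structurally: 2 ring(s) + 3 π bond(s) = 5.)

5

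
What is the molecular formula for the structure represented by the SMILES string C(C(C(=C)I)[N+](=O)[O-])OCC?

C6H10INO3

Heavy atoms from the SMILES: 6 C, 1 I, 1 N, 3 O.
Implicit hydrogens by atom environment:
  3 × C: 2 H each → 6
  2 × O: no H
  1 × C: 3 H
  1 × C: 1 H
  1 × C: no H
  1 × I: no H
  1 × N (charge +1): no H
  1 × O (charge -1): no H
  Total hydrogens = 10.
Molecular formula: C6H10INO3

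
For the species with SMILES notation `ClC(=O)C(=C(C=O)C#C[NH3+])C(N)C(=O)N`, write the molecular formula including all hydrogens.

Heavy atoms from the SMILES: 8 C, 1 Cl, 3 N, 3 O.
Implicit hydrogens by atom environment:
  6 × C: no H
  3 × O: no H
  2 × C: 1 H each → 2
  2 × N: 2 H each → 4
  1 × Cl: no H
  1 × N (charge +1): 3 H
  Total hydrogens = 9.
Net charge +1.
Molecular formula: C8H9ClN3O3+

C8H9ClN3O3+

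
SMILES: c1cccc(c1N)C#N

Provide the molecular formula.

Heavy atoms from the SMILES: 7 C, 2 N.
Implicit hydrogens by atom environment:
  4 × C (aromatic): 1 H each → 4
  2 × C (aromatic): no H
  1 × C: no H
  1 × N: 2 H
  1 × N: no H
  Total hydrogens = 6.
Molecular formula: C7H6N2

C7H6N2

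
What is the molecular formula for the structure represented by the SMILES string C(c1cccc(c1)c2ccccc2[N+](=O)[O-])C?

Heavy atoms from the SMILES: 14 C, 1 N, 2 O.
Implicit hydrogens by atom environment:
  8 × C (aromatic): 1 H each → 8
  4 × C (aromatic): no H
  1 × C: 3 H
  1 × C: 2 H
  1 × N (charge +1): no H
  1 × O: no H
  1 × O (charge -1): no H
  Total hydrogens = 13.
Molecular formula: C14H13NO2

C14H13NO2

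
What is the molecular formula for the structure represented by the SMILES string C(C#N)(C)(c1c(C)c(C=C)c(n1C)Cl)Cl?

C11H12Cl2N2

Heavy atoms from the SMILES: 11 C, 2 Cl, 2 N.
Implicit hydrogens by atom environment:
  4 × C (aromatic): no H
  3 × C: 3 H each → 9
  2 × C: no H
  2 × Cl: no H
  1 × C: 2 H
  1 × C: 1 H
  1 × N (aromatic): no H
  1 × N: no H
  Total hydrogens = 12.
Molecular formula: C11H12Cl2N2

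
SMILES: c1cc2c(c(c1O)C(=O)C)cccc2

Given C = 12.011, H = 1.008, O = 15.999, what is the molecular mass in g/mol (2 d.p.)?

186.21

Molecular formula: C12H10O2.
M = 12×12.011 + 10×1.008 + 2×15.999 = 186.21 g/mol.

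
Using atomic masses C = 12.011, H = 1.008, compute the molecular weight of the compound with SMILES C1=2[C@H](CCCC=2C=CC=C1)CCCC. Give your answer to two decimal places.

Molecular formula: C14H20.
M = 14×12.011 + 20×1.008 = 188.31 g/mol.

188.31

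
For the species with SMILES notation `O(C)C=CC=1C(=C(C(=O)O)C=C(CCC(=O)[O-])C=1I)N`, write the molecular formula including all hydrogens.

Heavy atoms from the SMILES: 13 C, 1 I, 1 N, 5 O.
Implicit hydrogens by atom environment:
  5 × C (aromatic): no H
  3 × O: no H
  2 × C: 2 H each → 4
  2 × C: 1 H each → 2
  2 × C: no H
  1 × C: 3 H
  1 × C (aromatic): 1 H
  1 × I: no H
  1 × N: 2 H
  1 × O: 1 H
  1 × O (charge -1): no H
  Total hydrogens = 13.
Net charge -1.
Molecular formula: C13H13INO5-

C13H13INO5-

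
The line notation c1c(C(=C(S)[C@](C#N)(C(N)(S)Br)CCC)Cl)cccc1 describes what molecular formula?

Heavy atoms from the SMILES: 1 Br, 14 C, 1 Cl, 2 N, 2 S.
Implicit hydrogens by atom environment:
  5 × C (aromatic): 1 H each → 5
  5 × C: no H
  2 × C: 2 H each → 4
  2 × S: 1 H each → 2
  1 × Br: no H
  1 × C: 3 H
  1 × C (aromatic): no H
  1 × Cl: no H
  1 × N: 2 H
  1 × N: no H
  Total hydrogens = 16.
Molecular formula: C14H16BrClN2S2

C14H16BrClN2S2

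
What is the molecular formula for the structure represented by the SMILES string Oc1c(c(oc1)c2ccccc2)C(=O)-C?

C12H10O3

Heavy atoms from the SMILES: 12 C, 3 O.
Implicit hydrogens by atom environment:
  6 × C (aromatic): 1 H each → 6
  4 × C (aromatic): no H
  1 × C: 3 H
  1 × C: no H
  1 × O: 1 H
  1 × O (aromatic): no H
  1 × O: no H
  Total hydrogens = 10.
Molecular formula: C12H10O3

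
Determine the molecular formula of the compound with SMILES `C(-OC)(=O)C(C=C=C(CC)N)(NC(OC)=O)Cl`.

C10H15ClN2O4

Heavy atoms from the SMILES: 10 C, 1 Cl, 2 N, 4 O.
Implicit hydrogens by atom environment:
  5 × C: no H
  4 × O: no H
  3 × C: 3 H each → 9
  1 × C: 2 H
  1 × C: 1 H
  1 × Cl: no H
  1 × N: 2 H
  1 × N: 1 H
  Total hydrogens = 15.
Molecular formula: C10H15ClN2O4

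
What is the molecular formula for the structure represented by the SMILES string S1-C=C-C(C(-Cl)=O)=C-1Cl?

Heavy atoms from the SMILES: 5 C, 2 Cl, 1 O, 1 S.
Implicit hydrogens by atom environment:
  2 × C (aromatic): 1 H each → 2
  2 × C (aromatic): no H
  2 × Cl: no H
  1 × C: no H
  1 × O: no H
  1 × S (aromatic): no H
  Total hydrogens = 2.
Molecular formula: C5H2Cl2OS

C5H2Cl2OS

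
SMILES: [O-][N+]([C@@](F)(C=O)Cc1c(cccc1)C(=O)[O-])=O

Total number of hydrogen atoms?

Hydrogens are implicit in SMILES; fill each atom to its normal valence:
  4 × C (aromatic): 1 H each → 4
  3 × O: no H
  2 × C: no H
  2 × C (aromatic): no H
  2 × O (charge -1): no H
  1 × C: 2 H
  1 × C: 1 H
  1 × F: no H
  1 × N (charge +1): no H
  Total hydrogens = 7.

7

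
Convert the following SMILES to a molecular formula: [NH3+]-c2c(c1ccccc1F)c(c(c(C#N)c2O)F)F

C13H8F3N2O+

Heavy atoms from the SMILES: 13 C, 3 F, 2 N, 1 O.
Implicit hydrogens by atom environment:
  8 × C (aromatic): no H
  4 × C (aromatic): 1 H each → 4
  3 × F: no H
  1 × C: no H
  1 × N (charge +1): 3 H
  1 × N: no H
  1 × O: 1 H
  Total hydrogens = 8.
Net charge +1.
Molecular formula: C13H8F3N2O+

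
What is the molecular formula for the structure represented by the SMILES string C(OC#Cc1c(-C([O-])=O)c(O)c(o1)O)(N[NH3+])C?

Heavy atoms from the SMILES: 9 C, 2 N, 6 O.
Implicit hydrogens by atom environment:
  4 × C (aromatic): no H
  3 × C: no H
  2 × O: 1 H each → 2
  2 × O: no H
  1 × C: 3 H
  1 × C: 1 H
  1 × N (charge +1): 3 H
  1 × N: 1 H
  1 × O (aromatic): no H
  1 × O (charge -1): no H
  Total hydrogens = 10.
Molecular formula: C9H10N2O6

C9H10N2O6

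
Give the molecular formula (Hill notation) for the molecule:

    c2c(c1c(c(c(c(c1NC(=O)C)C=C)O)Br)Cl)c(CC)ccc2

Heavy atoms from the SMILES: 1 Br, 18 C, 1 Cl, 1 N, 2 O.
Implicit hydrogens by atom environment:
  8 × C (aromatic): no H
  4 × C (aromatic): 1 H each → 4
  2 × C: 3 H each → 6
  2 × C: 2 H each → 4
  1 × Br: no H
  1 × C: 1 H
  1 × C: no H
  1 × Cl: no H
  1 × N: 1 H
  1 × O: 1 H
  1 × O: no H
  Total hydrogens = 17.
Molecular formula: C18H17BrClNO2

C18H17BrClNO2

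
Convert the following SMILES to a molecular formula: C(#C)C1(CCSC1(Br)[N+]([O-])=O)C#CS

C8H6BrNO2S2

Heavy atoms from the SMILES: 1 Br, 8 C, 1 N, 2 O, 2 S.
Implicit hydrogens by atom environment:
  5 × C: no H
  2 × C: 2 H each → 4
  1 × Br: no H
  1 × C: 1 H
  1 × N (charge +1): no H
  1 × O: no H
  1 × O (charge -1): no H
  1 × S: 1 H
  1 × S: no H
  Total hydrogens = 6.
Molecular formula: C8H6BrNO2S2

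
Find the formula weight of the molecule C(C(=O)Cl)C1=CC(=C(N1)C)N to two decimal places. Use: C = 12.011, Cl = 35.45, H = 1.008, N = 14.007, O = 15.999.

Molecular formula: C7H9ClN2O.
M = 7×12.011 + 1×35.45 + 9×1.008 + 2×14.007 + 1×15.999 = 172.61 g/mol.

172.61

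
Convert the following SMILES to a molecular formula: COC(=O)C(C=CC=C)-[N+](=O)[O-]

C7H9NO4

Heavy atoms from the SMILES: 7 C, 1 N, 4 O.
Implicit hydrogens by atom environment:
  4 × C: 1 H each → 4
  3 × O: no H
  1 × C: 3 H
  1 × C: 2 H
  1 × C: no H
  1 × N (charge +1): no H
  1 × O (charge -1): no H
  Total hydrogens = 9.
Molecular formula: C7H9NO4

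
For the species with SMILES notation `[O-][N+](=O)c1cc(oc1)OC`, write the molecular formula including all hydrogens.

C5H5NO4

Heavy atoms from the SMILES: 5 C, 1 N, 4 O.
Implicit hydrogens by atom environment:
  2 × C (aromatic): 1 H each → 2
  2 × C (aromatic): no H
  2 × O: no H
  1 × C: 3 H
  1 × N (charge +1): no H
  1 × O (aromatic): no H
  1 × O (charge -1): no H
  Total hydrogens = 5.
Molecular formula: C5H5NO4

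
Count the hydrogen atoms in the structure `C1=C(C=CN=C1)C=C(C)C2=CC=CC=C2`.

13

Hydrogens are implicit in SMILES; fill each atom to its normal valence:
  9 × C (aromatic): 1 H each → 9
  2 × C (aromatic): no H
  1 × C: 3 H
  1 × C: 1 H
  1 × C: no H
  1 × N (aromatic): no H
  Total hydrogens = 13.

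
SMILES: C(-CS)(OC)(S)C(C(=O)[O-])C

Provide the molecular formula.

C6H11O3S2-

Heavy atoms from the SMILES: 6 C, 3 O, 2 S.
Implicit hydrogens by atom environment:
  2 × C: 3 H each → 6
  2 × C: no H
  2 × O: no H
  2 × S: 1 H each → 2
  1 × C: 2 H
  1 × C: 1 H
  1 × O (charge -1): no H
  Total hydrogens = 11.
Net charge -1.
Molecular formula: C6H11O3S2-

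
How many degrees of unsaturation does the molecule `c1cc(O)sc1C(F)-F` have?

3

Molecular formula from the SMILES: C5H4F2OS.
DoU = (2C + 2 + N − H − X)/2 = (2·5 + 2 + 0 − 4 − 2)/2 = 6/2 = 3.
(Structurally: 1 ring(s) + 2 π bond(s) = 3.)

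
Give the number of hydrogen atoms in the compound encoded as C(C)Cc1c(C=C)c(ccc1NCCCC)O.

23

Hydrogens are implicit in SMILES; fill each atom to its normal valence:
  6 × C: 2 H each → 12
  4 × C (aromatic): no H
  2 × C: 3 H each → 6
  2 × C (aromatic): 1 H each → 2
  1 × C: 1 H
  1 × N: 1 H
  1 × O: 1 H
  Total hydrogens = 23.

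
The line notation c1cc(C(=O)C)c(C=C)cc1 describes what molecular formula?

C10H10O

Heavy atoms from the SMILES: 10 C, 1 O.
Implicit hydrogens by atom environment:
  4 × C (aromatic): 1 H each → 4
  2 × C (aromatic): no H
  1 × C: 3 H
  1 × C: 2 H
  1 × C: 1 H
  1 × C: no H
  1 × O: no H
  Total hydrogens = 10.
Molecular formula: C10H10O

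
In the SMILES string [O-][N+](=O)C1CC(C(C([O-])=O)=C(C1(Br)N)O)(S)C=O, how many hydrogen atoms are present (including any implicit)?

Hydrogens are implicit in SMILES; fill each atom to its normal valence:
  5 × C: no H
  3 × O: no H
  2 × C: 1 H each → 2
  2 × O (charge -1): no H
  1 × Br: no H
  1 × C: 2 H
  1 × N: 2 H
  1 × N (charge +1): no H
  1 × O: 1 H
  1 × S: 1 H
  Total hydrogens = 8.

8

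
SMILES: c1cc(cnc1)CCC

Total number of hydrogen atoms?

Hydrogens are implicit in SMILES; fill each atom to its normal valence:
  4 × C (aromatic): 1 H each → 4
  2 × C: 2 H each → 4
  1 × C: 3 H
  1 × C (aromatic): no H
  1 × N (aromatic): no H
  Total hydrogens = 11.

11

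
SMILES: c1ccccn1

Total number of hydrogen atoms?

Hydrogens are implicit in SMILES; fill each atom to its normal valence:
  5 × C (aromatic): 1 H each → 5
  1 × N (aromatic): no H
  Total hydrogens = 5.

5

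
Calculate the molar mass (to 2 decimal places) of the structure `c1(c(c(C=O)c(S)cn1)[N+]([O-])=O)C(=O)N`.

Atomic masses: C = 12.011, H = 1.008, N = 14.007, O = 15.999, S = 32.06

Molecular formula: C7H5N3O4S.
M = 7×12.011 + 5×1.008 + 3×14.007 + 4×15.999 + 1×32.06 = 227.19 g/mol.

227.19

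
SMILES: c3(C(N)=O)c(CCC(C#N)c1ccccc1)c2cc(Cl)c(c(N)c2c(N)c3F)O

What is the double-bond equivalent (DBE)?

Molecular formula from the SMILES: C21H18ClFN4O2.
DoU = (2C + 2 + N − H − X)/2 = (2·21 + 2 + 4 − 18 − 2)/2 = 28/2 = 14.
(Structurally: 3 ring(s) + 11 π bond(s) = 14.)

14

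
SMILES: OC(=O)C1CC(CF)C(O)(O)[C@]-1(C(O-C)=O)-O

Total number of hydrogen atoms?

13

Hydrogens are implicit in SMILES; fill each atom to its normal valence:
  4 × C: no H
  4 × O: 1 H each → 4
  3 × O: no H
  2 × C: 2 H each → 4
  2 × C: 1 H each → 2
  1 × C: 3 H
  1 × F: no H
  Total hydrogens = 13.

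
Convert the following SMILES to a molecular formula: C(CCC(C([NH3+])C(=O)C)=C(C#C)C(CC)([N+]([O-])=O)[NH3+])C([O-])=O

C14H22N3O5+

Heavy atoms from the SMILES: 14 C, 3 N, 5 O.
Implicit hydrogens by atom environment:
  6 × C: no H
  4 × C: 2 H each → 8
  3 × O: no H
  2 × C: 3 H each → 6
  2 × C: 1 H each → 2
  2 × N (charge +1): 3 H each → 6
  2 × O (charge -1): no H
  1 × N (charge +1): no H
  Total hydrogens = 22.
Net charge +1.
Molecular formula: C14H22N3O5+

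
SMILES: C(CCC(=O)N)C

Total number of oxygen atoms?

The symbol for oxygen appears 1 time in the SMILES.

1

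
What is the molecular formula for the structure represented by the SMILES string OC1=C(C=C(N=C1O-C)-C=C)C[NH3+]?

Heavy atoms from the SMILES: 9 C, 2 N, 2 O.
Implicit hydrogens by atom environment:
  4 × C (aromatic): no H
  2 × C: 2 H each → 4
  1 × C: 3 H
  1 × C (aromatic): 1 H
  1 × C: 1 H
  1 × N (charge +1): 3 H
  1 × N (aromatic): no H
  1 × O: 1 H
  1 × O: no H
  Total hydrogens = 13.
Net charge +1.
Molecular formula: C9H13N2O2+

C9H13N2O2+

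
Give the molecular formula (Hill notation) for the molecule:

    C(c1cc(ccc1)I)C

Heavy atoms from the SMILES: 8 C, 1 I.
Implicit hydrogens by atom environment:
  4 × C (aromatic): 1 H each → 4
  2 × C (aromatic): no H
  1 × C: 3 H
  1 × C: 2 H
  1 × I: no H
  Total hydrogens = 9.
Molecular formula: C8H9I

C8H9I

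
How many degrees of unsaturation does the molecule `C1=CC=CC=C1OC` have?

4

Molecular formula from the SMILES: C7H8O.
DoU = (2C + 2 + N − H − X)/2 = (2·7 + 2 + 0 − 8 − 0)/2 = 8/2 = 4.
(Structurally: 1 ring(s) + 3 π bond(s) = 4.)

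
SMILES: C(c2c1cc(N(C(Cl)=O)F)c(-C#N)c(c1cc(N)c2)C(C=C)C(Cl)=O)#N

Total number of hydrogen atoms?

9

Hydrogens are implicit in SMILES; fill each atom to its normal valence:
  7 × C (aromatic): no H
  4 × C: no H
  3 × C (aromatic): 1 H each → 3
  3 × N: no H
  2 × C: 1 H each → 2
  2 × Cl: no H
  2 × O: no H
  1 × C: 2 H
  1 × F: no H
  1 × N: 2 H
  Total hydrogens = 9.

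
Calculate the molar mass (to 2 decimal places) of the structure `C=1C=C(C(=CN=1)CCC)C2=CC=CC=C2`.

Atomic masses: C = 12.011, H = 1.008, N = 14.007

Molecular formula: C14H15N.
M = 14×12.011 + 15×1.008 + 1×14.007 = 197.28 g/mol.

197.28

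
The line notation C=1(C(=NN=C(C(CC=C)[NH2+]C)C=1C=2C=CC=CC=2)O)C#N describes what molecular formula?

C16H17N4O+

Heavy atoms from the SMILES: 16 C, 4 N, 1 O.
Implicit hydrogens by atom environment:
  5 × C (aromatic): 1 H each → 5
  5 × C (aromatic): no H
  2 × C: 2 H each → 4
  2 × C: 1 H each → 2
  2 × N (aromatic): no H
  1 × C: 3 H
  1 × C: no H
  1 × N (charge +1): 2 H
  1 × N: no H
  1 × O: 1 H
  Total hydrogens = 17.
Net charge +1.
Molecular formula: C16H17N4O+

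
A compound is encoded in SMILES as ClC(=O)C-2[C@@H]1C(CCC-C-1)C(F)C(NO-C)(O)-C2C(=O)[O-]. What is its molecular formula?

C13H18ClFNO5-

Heavy atoms from the SMILES: 13 C, 1 Cl, 1 F, 1 N, 5 O.
Implicit hydrogens by atom environment:
  5 × C: 1 H each → 5
  4 × C: 2 H each → 8
  3 × C: no H
  3 × O: no H
  1 × C: 3 H
  1 × Cl: no H
  1 × F: no H
  1 × N: 1 H
  1 × O: 1 H
  1 × O (charge -1): no H
  Total hydrogens = 18.
Net charge -1.
Molecular formula: C13H18ClFNO5-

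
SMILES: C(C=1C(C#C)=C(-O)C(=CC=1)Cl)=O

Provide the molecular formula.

Heavy atoms from the SMILES: 9 C, 1 Cl, 2 O.
Implicit hydrogens by atom environment:
  4 × C (aromatic): no H
  2 × C (aromatic): 1 H each → 2
  2 × C: 1 H each → 2
  1 × C: no H
  1 × Cl: no H
  1 × O: 1 H
  1 × O: no H
  Total hydrogens = 5.
Molecular formula: C9H5ClO2

C9H5ClO2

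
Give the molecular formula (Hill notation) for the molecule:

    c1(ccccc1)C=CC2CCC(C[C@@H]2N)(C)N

Heavy atoms from the SMILES: 15 C, 2 N.
Implicit hydrogens by atom environment:
  5 × C (aromatic): 1 H each → 5
  4 × C: 1 H each → 4
  3 × C: 2 H each → 6
  2 × N: 2 H each → 4
  1 × C: 3 H
  1 × C: no H
  1 × C (aromatic): no H
  Total hydrogens = 22.
Molecular formula: C15H22N2

C15H22N2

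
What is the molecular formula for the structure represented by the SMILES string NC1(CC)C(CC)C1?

C7H15N

Heavy atoms from the SMILES: 7 C, 1 N.
Implicit hydrogens by atom environment:
  3 × C: 2 H each → 6
  2 × C: 3 H each → 6
  1 × C: 1 H
  1 × C: no H
  1 × N: 2 H
  Total hydrogens = 15.
Molecular formula: C7H15N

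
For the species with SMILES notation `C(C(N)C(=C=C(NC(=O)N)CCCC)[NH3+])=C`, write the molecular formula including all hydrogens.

C11H21N4O+

Heavy atoms from the SMILES: 11 C, 4 N, 1 O.
Implicit hydrogens by atom environment:
  4 × C: 2 H each → 8
  4 × C: no H
  2 × C: 1 H each → 2
  2 × N: 2 H each → 4
  1 × C: 3 H
  1 × N (charge +1): 3 H
  1 × N: 1 H
  1 × O: no H
  Total hydrogens = 21.
Net charge +1.
Molecular formula: C11H21N4O+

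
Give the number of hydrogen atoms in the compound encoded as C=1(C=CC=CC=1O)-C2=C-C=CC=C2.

Hydrogens are implicit in SMILES; fill each atom to its normal valence:
  9 × C (aromatic): 1 H each → 9
  3 × C (aromatic): no H
  1 × O: 1 H
  Total hydrogens = 10.

10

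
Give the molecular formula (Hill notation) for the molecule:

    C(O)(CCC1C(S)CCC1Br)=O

C8H13BrO2S

Heavy atoms from the SMILES: 1 Br, 8 C, 2 O, 1 S.
Implicit hydrogens by atom environment:
  4 × C: 2 H each → 8
  3 × C: 1 H each → 3
  1 × Br: no H
  1 × C: no H
  1 × O: 1 H
  1 × O: no H
  1 × S: 1 H
  Total hydrogens = 13.
Molecular formula: C8H13BrO2S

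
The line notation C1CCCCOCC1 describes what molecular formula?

Heavy atoms from the SMILES: 7 C, 1 O.
Implicit hydrogens by atom environment:
  7 × C: 2 H each → 14
  1 × O: no H
  Total hydrogens = 14.
Molecular formula: C7H14O

C7H14O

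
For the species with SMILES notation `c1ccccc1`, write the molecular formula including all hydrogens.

Heavy atoms from the SMILES: 6 C.
Implicit hydrogens by atom environment:
  6 × C (aromatic): 1 H each → 6
  Total hydrogens = 6.
Molecular formula: C6H6

C6H6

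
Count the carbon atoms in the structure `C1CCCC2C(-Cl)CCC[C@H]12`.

10

The symbol for carbon appears 10 times in the SMILES. (Cl is a single chlorine, not C + l.)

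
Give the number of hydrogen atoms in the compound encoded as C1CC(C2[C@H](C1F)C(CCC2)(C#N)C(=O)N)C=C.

Hydrogens are implicit in SMILES; fill each atom to its normal valence:
  6 × C: 2 H each → 12
  5 × C: 1 H each → 5
  3 × C: no H
  1 × F: no H
  1 × N: 2 H
  1 × N: no H
  1 × O: no H
  Total hydrogens = 19.

19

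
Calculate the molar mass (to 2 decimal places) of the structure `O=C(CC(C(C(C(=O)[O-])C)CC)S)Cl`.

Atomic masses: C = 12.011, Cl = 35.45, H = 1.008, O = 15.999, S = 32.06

237.72

Molecular formula: C9H14ClO3S-.
M = 9×12.011 + 1×35.45 + 14×1.008 + 3×15.999 + 1×32.06 = 237.72 g/mol.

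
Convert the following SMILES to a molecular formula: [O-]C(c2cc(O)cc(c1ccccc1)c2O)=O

Heavy atoms from the SMILES: 13 C, 4 O.
Implicit hydrogens by atom environment:
  7 × C (aromatic): 1 H each → 7
  5 × C (aromatic): no H
  2 × O: 1 H each → 2
  1 × C: no H
  1 × O: no H
  1 × O (charge -1): no H
  Total hydrogens = 9.
Net charge -1.
Molecular formula: C13H9O4-

C13H9O4-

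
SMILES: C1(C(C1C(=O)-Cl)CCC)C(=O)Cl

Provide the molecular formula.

C8H10Cl2O2

Heavy atoms from the SMILES: 8 C, 2 Cl, 2 O.
Implicit hydrogens by atom environment:
  3 × C: 1 H each → 3
  2 × C: 2 H each → 4
  2 × C: no H
  2 × Cl: no H
  2 × O: no H
  1 × C: 3 H
  Total hydrogens = 10.
Molecular formula: C8H10Cl2O2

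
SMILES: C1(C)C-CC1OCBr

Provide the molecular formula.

C6H11BrO

Heavy atoms from the SMILES: 1 Br, 6 C, 1 O.
Implicit hydrogens by atom environment:
  3 × C: 2 H each → 6
  2 × C: 1 H each → 2
  1 × Br: no H
  1 × C: 3 H
  1 × O: no H
  Total hydrogens = 11.
Molecular formula: C6H11BrO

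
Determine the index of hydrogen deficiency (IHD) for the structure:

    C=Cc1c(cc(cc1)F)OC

5

Molecular formula from the SMILES: C9H9FO.
DoU = (2C + 2 + N − H − X)/2 = (2·9 + 2 + 0 − 9 − 1)/2 = 10/2 = 5.
(Structurally: 1 ring(s) + 4 π bond(s) = 5.)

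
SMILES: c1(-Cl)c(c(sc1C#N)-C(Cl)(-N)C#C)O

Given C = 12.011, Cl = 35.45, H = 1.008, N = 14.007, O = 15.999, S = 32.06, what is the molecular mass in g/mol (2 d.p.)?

247.09

Molecular formula: C8H4Cl2N2OS.
M = 8×12.011 + 2×35.45 + 4×1.008 + 2×14.007 + 1×15.999 + 1×32.06 = 247.09 g/mol.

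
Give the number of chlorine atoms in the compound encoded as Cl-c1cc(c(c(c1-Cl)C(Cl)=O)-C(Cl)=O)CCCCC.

The symbol for chlorine appears 4 times in the SMILES.

4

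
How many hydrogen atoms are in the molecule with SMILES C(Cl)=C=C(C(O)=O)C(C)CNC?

Hydrogens are implicit in SMILES; fill each atom to its normal valence:
  3 × C: no H
  2 × C: 3 H each → 6
  2 × C: 1 H each → 2
  1 × C: 2 H
  1 × Cl: no H
  1 × N: 1 H
  1 × O: 1 H
  1 × O: no H
  Total hydrogens = 12.

12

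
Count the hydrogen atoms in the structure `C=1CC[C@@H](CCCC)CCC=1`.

20

Hydrogens are implicit in SMILES; fill each atom to its normal valence:
  7 × C: 2 H each → 14
  3 × C: 1 H each → 3
  1 × C: 3 H
  Total hydrogens = 20.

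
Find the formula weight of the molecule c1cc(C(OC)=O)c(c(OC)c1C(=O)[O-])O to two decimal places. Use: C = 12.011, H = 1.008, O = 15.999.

Molecular formula: C10H9O6-.
M = 10×12.011 + 9×1.008 + 6×15.999 = 225.18 g/mol.

225.18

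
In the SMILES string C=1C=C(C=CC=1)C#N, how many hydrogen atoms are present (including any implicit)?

Hydrogens are implicit in SMILES; fill each atom to its normal valence:
  5 × C (aromatic): 1 H each → 5
  1 × C (aromatic): no H
  1 × C: no H
  1 × N: no H
  Total hydrogens = 5.

5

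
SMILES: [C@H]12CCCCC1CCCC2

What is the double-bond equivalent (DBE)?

Molecular formula from the SMILES: C10H18.
DoU = (2C + 2 + N − H − X)/2 = (2·10 + 2 + 0 − 18 − 0)/2 = 4/2 = 2.
(Structurally: 2 ring(s) + 0 π bond(s) = 2.)

2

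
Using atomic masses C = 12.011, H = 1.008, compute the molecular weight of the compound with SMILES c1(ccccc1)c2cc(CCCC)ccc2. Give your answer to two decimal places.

210.32

Molecular formula: C16H18.
M = 16×12.011 + 18×1.008 = 210.32 g/mol.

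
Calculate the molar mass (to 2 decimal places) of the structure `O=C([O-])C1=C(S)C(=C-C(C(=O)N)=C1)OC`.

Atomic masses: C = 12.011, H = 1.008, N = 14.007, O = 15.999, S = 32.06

Molecular formula: C9H8NO4S-.
M = 9×12.011 + 8×1.008 + 1×14.007 + 4×15.999 + 1×32.06 = 226.23 g/mol.

226.23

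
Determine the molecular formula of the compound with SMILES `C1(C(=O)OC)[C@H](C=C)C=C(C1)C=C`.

C11H14O2

Heavy atoms from the SMILES: 11 C, 2 O.
Implicit hydrogens by atom environment:
  5 × C: 1 H each → 5
  3 × C: 2 H each → 6
  2 × C: no H
  2 × O: no H
  1 × C: 3 H
  Total hydrogens = 14.
Molecular formula: C11H14O2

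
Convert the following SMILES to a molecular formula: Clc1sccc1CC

Heavy atoms from the SMILES: 6 C, 1 Cl, 1 S.
Implicit hydrogens by atom environment:
  2 × C (aromatic): 1 H each → 2
  2 × C (aromatic): no H
  1 × C: 3 H
  1 × C: 2 H
  1 × Cl: no H
  1 × S (aromatic): no H
  Total hydrogens = 7.
Molecular formula: C6H7ClS

C6H7ClS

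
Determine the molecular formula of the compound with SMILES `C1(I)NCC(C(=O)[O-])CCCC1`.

Heavy atoms from the SMILES: 8 C, 1 I, 1 N, 2 O.
Implicit hydrogens by atom environment:
  5 × C: 2 H each → 10
  2 × C: 1 H each → 2
  1 × C: no H
  1 × I: no H
  1 × N: 1 H
  1 × O: no H
  1 × O (charge -1): no H
  Total hydrogens = 13.
Net charge -1.
Molecular formula: C8H13INO2-

C8H13INO2-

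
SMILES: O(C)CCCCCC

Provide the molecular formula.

C7H16O

Heavy atoms from the SMILES: 7 C, 1 O.
Implicit hydrogens by atom environment:
  5 × C: 2 H each → 10
  2 × C: 3 H each → 6
  1 × O: no H
  Total hydrogens = 16.
Molecular formula: C7H16O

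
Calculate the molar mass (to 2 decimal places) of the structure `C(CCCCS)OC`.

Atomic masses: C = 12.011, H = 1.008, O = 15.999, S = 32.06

Molecular formula: C6H14OS.
M = 6×12.011 + 14×1.008 + 1×15.999 + 1×32.06 = 134.24 g/mol.

134.24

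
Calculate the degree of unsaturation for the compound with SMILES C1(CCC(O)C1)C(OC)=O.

Molecular formula from the SMILES: C7H12O3.
DoU = (2C + 2 + N − H − X)/2 = (2·7 + 2 + 0 − 12 − 0)/2 = 4/2 = 2.
(Structurally: 1 ring(s) + 1 π bond(s) = 2.)

2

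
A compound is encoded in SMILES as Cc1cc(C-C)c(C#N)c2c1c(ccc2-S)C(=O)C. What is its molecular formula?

C16H15NOS

Heavy atoms from the SMILES: 16 C, 1 N, 1 O, 1 S.
Implicit hydrogens by atom environment:
  7 × C (aromatic): no H
  3 × C: 3 H each → 9
  3 × C (aromatic): 1 H each → 3
  2 × C: no H
  1 × C: 2 H
  1 × N: no H
  1 × O: no H
  1 × S: 1 H
  Total hydrogens = 15.
Molecular formula: C16H15NOS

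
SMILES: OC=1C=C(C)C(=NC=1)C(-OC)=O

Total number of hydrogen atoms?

Hydrogens are implicit in SMILES; fill each atom to its normal valence:
  3 × C (aromatic): no H
  2 × C: 3 H each → 6
  2 × C (aromatic): 1 H each → 2
  2 × O: no H
  1 × C: no H
  1 × N (aromatic): no H
  1 × O: 1 H
  Total hydrogens = 9.

9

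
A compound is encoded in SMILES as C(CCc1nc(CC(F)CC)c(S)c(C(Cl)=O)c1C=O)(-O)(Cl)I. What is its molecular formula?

C14H15Cl2FINO3S

Heavy atoms from the SMILES: 14 C, 2 Cl, 1 F, 1 I, 1 N, 3 O, 1 S.
Implicit hydrogens by atom environment:
  5 × C (aromatic): no H
  4 × C: 2 H each → 8
  2 × C: 1 H each → 2
  2 × C: no H
  2 × Cl: no H
  2 × O: no H
  1 × C: 3 H
  1 × F: no H
  1 × I: no H
  1 × N (aromatic): no H
  1 × O: 1 H
  1 × S: 1 H
  Total hydrogens = 15.
Molecular formula: C14H15Cl2FINO3S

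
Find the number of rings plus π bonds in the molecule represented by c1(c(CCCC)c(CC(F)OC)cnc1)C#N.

6

Molecular formula from the SMILES: C13H17FN2O.
DoU = (2C + 2 + N − H − X)/2 = (2·13 + 2 + 2 − 17 − 1)/2 = 12/2 = 6.
(Structurally: 1 ring(s) + 5 π bond(s) = 6.)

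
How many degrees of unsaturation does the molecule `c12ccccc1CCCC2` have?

5

Molecular formula from the SMILES: C10H12.
DoU = (2C + 2 + N − H − X)/2 = (2·10 + 2 + 0 − 12 − 0)/2 = 10/2 = 5.
(Structurally: 2 ring(s) + 3 π bond(s) = 5.)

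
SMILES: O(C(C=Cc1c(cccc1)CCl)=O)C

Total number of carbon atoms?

11

The symbol for carbon appears 11 times in the SMILES. Lowercase c denotes aromatic carbon and counts toward C.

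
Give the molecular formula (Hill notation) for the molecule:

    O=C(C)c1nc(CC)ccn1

Heavy atoms from the SMILES: 8 C, 2 N, 1 O.
Implicit hydrogens by atom environment:
  2 × C: 3 H each → 6
  2 × C (aromatic): 1 H each → 2
  2 × C (aromatic): no H
  2 × N (aromatic): no H
  1 × C: 2 H
  1 × C: no H
  1 × O: no H
  Total hydrogens = 10.
Molecular formula: C8H10N2O

C8H10N2O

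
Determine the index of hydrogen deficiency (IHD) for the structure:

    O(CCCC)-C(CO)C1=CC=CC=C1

4

Molecular formula from the SMILES: C12H18O2.
DoU = (2C + 2 + N − H − X)/2 = (2·12 + 2 + 0 − 18 − 0)/2 = 8/2 = 4.
(Structurally: 1 ring(s) + 3 π bond(s) = 4.)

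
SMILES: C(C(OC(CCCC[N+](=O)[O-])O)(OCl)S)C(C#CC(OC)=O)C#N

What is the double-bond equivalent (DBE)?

Molecular formula from the SMILES: C13H17ClN2O7S.
DoU = (2C + 2 + N − H − X)/2 = (2·13 + 2 + 2 − 17 − 1)/2 = 12/2 = 6.
(Structurally: 0 ring(s) + 6 π bond(s) = 6.)

6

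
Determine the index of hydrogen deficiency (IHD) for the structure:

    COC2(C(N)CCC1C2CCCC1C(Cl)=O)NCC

Molecular formula from the SMILES: C14H25ClN2O2.
DoU = (2C + 2 + N − H − X)/2 = (2·14 + 2 + 2 − 25 − 1)/2 = 6/2 = 3.
(Structurally: 2 ring(s) + 1 π bond(s) = 3.)

3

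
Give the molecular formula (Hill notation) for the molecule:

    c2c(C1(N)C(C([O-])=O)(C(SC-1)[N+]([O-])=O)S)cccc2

C11H11N2O4S2-

Heavy atoms from the SMILES: 11 C, 2 N, 4 O, 2 S.
Implicit hydrogens by atom environment:
  5 × C (aromatic): 1 H each → 5
  3 × C: no H
  2 × O: no H
  2 × O (charge -1): no H
  1 × C: 2 H
  1 × C: 1 H
  1 × C (aromatic): no H
  1 × N: 2 H
  1 × N (charge +1): no H
  1 × S: 1 H
  1 × S: no H
  Total hydrogens = 11.
Net charge -1.
Molecular formula: C11H11N2O4S2-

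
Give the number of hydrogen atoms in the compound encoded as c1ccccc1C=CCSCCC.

16

Hydrogens are implicit in SMILES; fill each atom to its normal valence:
  5 × C (aromatic): 1 H each → 5
  3 × C: 2 H each → 6
  2 × C: 1 H each → 2
  1 × C: 3 H
  1 × C (aromatic): no H
  1 × S: no H
  Total hydrogens = 16.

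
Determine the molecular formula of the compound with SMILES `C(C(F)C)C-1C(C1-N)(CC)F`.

Heavy atoms from the SMILES: 8 C, 2 F, 1 N.
Implicit hydrogens by atom environment:
  3 × C: 1 H each → 3
  2 × C: 3 H each → 6
  2 × C: 2 H each → 4
  2 × F: no H
  1 × C: no H
  1 × N: 2 H
  Total hydrogens = 15.
Molecular formula: C8H15F2N

C8H15F2N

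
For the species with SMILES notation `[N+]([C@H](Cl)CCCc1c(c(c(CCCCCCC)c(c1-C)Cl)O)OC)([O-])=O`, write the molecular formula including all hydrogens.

Heavy atoms from the SMILES: 19 C, 2 Cl, 1 N, 4 O.
Implicit hydrogens by atom environment:
  9 × C: 2 H each → 18
  6 × C (aromatic): no H
  3 × C: 3 H each → 9
  2 × Cl: no H
  2 × O: no H
  1 × C: 1 H
  1 × N (charge +1): no H
  1 × O: 1 H
  1 × O (charge -1): no H
  Total hydrogens = 29.
Molecular formula: C19H29Cl2NO4

C19H29Cl2NO4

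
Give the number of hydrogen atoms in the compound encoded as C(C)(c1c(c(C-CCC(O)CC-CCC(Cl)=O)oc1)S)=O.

Hydrogens are implicit in SMILES; fill each atom to its normal valence:
  7 × C: 2 H each → 14
  3 × C (aromatic): no H
  2 × C: no H
  2 × O: no H
  1 × C: 3 H
  1 × C (aromatic): 1 H
  1 × C: 1 H
  1 × Cl: no H
  1 × O: 1 H
  1 × O (aromatic): no H
  1 × S: 1 H
  Total hydrogens = 21.

21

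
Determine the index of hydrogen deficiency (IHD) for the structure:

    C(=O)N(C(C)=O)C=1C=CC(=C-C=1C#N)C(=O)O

Molecular formula from the SMILES: C11H8N2O4.
DoU = (2C + 2 + N − H − X)/2 = (2·11 + 2 + 2 − 8 − 0)/2 = 18/2 = 9.
(Structurally: 1 ring(s) + 8 π bond(s) = 9.)

9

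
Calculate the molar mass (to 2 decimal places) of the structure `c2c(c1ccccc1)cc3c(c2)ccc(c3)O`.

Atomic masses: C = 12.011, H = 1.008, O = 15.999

220.27

Molecular formula: C16H12O.
M = 16×12.011 + 12×1.008 + 1×15.999 = 220.27 g/mol.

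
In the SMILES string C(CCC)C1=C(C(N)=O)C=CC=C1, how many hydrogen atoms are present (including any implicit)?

15

Hydrogens are implicit in SMILES; fill each atom to its normal valence:
  4 × C (aromatic): 1 H each → 4
  3 × C: 2 H each → 6
  2 × C (aromatic): no H
  1 × C: 3 H
  1 × C: no H
  1 × N: 2 H
  1 × O: no H
  Total hydrogens = 15.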